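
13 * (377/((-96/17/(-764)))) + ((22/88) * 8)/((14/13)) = 111395141/168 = 663066.32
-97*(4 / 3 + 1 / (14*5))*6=-27451 / 35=-784.31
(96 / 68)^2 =576 / 289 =1.99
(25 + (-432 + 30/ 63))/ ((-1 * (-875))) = -8537/ 18375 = -0.46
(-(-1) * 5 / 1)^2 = 25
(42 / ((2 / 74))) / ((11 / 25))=38850 / 11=3531.82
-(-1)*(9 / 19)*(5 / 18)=5 / 38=0.13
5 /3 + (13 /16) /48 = 431 /256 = 1.68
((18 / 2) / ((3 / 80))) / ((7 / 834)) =200160 / 7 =28594.29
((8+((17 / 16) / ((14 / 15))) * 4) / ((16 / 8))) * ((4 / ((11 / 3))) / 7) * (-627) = -120213 / 196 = -613.33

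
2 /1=2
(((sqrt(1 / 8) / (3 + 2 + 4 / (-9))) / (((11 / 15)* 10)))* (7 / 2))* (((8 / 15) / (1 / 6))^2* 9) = 27216* sqrt(2) / 11275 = 3.41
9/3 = 3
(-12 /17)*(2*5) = -120 /17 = -7.06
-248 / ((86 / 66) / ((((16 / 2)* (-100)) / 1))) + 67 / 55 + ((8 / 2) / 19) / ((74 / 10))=253149560643 / 1662595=152261.71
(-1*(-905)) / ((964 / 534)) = 241635 / 482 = 501.32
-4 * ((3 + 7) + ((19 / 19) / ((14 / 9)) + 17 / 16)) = -1311 / 28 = -46.82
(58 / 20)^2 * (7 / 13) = 5887 / 1300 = 4.53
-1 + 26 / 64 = -19 / 32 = -0.59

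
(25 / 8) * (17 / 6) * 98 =20825 / 24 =867.71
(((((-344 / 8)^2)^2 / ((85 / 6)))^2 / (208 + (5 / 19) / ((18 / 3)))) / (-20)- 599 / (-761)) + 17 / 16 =-146015710975685218551 / 10432112186000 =-13996754.29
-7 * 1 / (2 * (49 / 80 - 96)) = 0.04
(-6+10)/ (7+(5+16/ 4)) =1/ 4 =0.25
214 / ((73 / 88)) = 18832 / 73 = 257.97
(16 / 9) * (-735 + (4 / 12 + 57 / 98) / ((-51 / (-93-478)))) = -86935928 / 67473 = -1288.46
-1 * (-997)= 997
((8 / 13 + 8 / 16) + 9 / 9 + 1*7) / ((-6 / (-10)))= 395 / 26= 15.19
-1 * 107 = -107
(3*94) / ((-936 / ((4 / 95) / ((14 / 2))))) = -47 / 25935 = -0.00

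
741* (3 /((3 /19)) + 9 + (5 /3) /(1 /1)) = 21983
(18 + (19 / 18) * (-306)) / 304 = -305 / 304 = -1.00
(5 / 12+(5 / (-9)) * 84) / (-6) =185 / 24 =7.71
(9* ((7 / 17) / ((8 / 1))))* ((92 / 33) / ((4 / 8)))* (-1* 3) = -1449 / 187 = -7.75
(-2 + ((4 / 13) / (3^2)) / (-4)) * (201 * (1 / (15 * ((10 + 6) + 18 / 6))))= -3149 / 2223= -1.42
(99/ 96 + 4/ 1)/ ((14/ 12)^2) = 3.70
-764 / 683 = -1.12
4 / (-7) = -4 / 7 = -0.57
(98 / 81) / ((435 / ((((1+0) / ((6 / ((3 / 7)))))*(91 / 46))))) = 637 / 1620810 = 0.00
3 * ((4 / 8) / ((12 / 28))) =7 / 2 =3.50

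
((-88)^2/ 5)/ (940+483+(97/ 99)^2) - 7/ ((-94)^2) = 83769325133/ 77073291220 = 1.09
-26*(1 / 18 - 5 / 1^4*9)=10517 / 9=1168.56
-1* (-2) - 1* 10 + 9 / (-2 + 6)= -23 / 4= -5.75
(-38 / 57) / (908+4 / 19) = -19 / 25884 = -0.00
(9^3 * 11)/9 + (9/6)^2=893.25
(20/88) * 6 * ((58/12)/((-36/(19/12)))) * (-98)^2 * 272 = -224901670/297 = -757244.68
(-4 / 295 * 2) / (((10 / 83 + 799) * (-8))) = 83 / 19566465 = 0.00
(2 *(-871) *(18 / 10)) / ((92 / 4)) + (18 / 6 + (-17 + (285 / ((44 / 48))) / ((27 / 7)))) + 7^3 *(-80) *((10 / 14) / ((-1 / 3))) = 222881396 / 3795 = 58730.28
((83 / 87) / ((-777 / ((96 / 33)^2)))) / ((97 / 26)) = -2209792 / 793409463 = -0.00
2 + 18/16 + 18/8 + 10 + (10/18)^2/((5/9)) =1147/72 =15.93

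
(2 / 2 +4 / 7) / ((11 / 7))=1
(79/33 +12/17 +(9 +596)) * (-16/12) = -1364576/1683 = -810.80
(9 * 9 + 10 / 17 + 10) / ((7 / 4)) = 6228 / 119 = 52.34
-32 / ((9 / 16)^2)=-8192 / 81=-101.14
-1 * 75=-75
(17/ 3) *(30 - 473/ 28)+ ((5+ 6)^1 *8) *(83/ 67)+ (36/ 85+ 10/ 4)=89080223/ 478380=186.21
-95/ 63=-1.51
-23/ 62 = -0.37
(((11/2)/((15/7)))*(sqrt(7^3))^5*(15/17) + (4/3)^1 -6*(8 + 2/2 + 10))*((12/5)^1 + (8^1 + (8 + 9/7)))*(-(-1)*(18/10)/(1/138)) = -96413148/175 + 3876053718537*sqrt(7)/425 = 24129035438.49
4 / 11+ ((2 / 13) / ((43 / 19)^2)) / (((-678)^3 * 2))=29966038719325 / 82406606489064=0.36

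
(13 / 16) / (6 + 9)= 13 / 240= 0.05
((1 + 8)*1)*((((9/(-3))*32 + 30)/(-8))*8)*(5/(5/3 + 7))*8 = 35640/13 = 2741.54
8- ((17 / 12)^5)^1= 570799 / 248832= 2.29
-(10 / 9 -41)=39.89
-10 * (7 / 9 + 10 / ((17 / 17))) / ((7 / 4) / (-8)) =31040 / 63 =492.70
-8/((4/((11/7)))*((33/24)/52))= -832/7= -118.86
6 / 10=3 / 5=0.60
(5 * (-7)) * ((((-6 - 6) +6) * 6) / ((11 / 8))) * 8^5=330301440 / 11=30027403.64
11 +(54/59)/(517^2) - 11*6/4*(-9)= 5030646377/31540102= 159.50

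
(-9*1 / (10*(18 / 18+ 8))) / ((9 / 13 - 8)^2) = -169 / 90250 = -0.00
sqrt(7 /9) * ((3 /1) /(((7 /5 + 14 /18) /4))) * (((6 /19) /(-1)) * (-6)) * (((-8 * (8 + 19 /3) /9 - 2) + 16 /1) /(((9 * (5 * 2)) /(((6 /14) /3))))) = 136 * sqrt(7) /19551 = 0.02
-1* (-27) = 27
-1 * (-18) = 18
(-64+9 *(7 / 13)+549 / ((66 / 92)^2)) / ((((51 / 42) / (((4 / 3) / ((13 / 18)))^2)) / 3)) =38342844288 / 4519229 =8484.38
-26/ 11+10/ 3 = 32/ 33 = 0.97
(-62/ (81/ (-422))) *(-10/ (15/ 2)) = -430.68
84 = 84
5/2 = 2.50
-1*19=-19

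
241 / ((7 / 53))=12773 / 7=1824.71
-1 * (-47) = 47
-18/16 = -9/8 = -1.12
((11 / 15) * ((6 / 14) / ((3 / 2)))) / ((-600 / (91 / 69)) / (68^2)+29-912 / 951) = 52402636 / 6988547205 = 0.01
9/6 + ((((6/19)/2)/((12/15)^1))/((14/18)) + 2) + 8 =6253/532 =11.75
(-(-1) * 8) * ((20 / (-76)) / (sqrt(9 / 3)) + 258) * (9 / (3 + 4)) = 18576 / 7 - 120 * sqrt(3) / 133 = 2652.15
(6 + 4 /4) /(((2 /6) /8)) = 168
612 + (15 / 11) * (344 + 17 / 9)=1083.67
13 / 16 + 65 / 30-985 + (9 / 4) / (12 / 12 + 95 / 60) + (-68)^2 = 5420561 / 1488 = 3642.85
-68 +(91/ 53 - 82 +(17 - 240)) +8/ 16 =-39303/ 106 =-370.78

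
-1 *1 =-1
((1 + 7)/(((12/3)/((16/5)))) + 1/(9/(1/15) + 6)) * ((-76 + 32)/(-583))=18068/37365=0.48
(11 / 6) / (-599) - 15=-53921 / 3594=-15.00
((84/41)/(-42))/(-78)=1/1599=0.00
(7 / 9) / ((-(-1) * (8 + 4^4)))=7 / 2376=0.00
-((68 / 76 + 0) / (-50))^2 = -289 / 902500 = -0.00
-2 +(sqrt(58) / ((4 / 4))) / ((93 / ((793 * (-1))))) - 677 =-679 - 793 * sqrt(58) / 93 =-743.94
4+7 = 11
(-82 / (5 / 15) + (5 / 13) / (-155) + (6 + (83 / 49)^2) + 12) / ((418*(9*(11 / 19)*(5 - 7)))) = 12102201 / 234159926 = 0.05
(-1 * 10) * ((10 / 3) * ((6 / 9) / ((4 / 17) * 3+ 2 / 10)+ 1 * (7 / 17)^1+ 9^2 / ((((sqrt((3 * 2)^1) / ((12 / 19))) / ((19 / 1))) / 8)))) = -43200 * sqrt(6) - 450700 / 11781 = -105856.21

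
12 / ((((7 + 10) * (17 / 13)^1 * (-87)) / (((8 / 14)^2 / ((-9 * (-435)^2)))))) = 832 / 699379573725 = 0.00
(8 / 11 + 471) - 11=5068 / 11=460.73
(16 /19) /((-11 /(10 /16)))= -10 /209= -0.05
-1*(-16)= 16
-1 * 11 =-11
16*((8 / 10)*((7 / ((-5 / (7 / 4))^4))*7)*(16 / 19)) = 470596 / 59375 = 7.93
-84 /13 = -6.46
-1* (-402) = 402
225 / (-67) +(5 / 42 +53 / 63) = -20243 / 8442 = -2.40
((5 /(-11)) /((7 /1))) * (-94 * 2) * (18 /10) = 21.97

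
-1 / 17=-0.06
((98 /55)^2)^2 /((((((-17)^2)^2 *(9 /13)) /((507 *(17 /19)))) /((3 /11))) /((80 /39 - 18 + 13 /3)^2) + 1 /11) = 3417523917626 /1205324484375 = 2.84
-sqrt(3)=-1.73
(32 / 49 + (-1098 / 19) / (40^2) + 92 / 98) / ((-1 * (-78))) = 386233 / 19364800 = 0.02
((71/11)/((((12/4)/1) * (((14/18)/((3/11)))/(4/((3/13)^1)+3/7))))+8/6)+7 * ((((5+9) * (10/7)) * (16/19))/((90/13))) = 32202839/1013859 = 31.76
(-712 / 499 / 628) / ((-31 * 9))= 178 / 21857697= 0.00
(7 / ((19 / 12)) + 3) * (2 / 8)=141 / 76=1.86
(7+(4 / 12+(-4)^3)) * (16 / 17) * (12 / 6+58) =-3200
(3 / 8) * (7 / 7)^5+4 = 35 / 8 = 4.38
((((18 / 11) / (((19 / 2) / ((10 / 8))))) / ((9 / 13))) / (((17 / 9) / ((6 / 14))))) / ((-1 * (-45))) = 39 / 24871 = 0.00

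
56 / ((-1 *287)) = -8 / 41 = -0.20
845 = 845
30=30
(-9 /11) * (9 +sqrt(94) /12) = -81 /11 - 3 * sqrt(94) /44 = -8.02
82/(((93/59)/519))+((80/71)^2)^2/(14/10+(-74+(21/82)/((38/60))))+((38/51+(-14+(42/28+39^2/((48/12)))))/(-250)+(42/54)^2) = 1372562466795794329558973/50838904521038349000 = 26998.27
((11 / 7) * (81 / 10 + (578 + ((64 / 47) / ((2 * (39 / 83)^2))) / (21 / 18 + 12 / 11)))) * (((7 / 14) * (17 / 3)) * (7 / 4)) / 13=3900465100367 / 11077625520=352.10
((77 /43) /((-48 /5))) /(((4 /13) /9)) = -15015 /2752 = -5.46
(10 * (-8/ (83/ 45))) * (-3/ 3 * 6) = 21600/ 83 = 260.24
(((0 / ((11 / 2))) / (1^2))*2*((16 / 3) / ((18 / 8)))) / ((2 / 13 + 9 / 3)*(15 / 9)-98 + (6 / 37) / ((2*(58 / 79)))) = 0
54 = 54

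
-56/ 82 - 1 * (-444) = 18176/ 41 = 443.32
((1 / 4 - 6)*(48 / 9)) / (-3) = 92 / 9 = 10.22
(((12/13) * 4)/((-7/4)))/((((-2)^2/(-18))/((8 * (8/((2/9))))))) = 248832/91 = 2734.42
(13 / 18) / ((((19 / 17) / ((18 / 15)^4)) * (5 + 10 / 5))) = 15912 / 83125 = 0.19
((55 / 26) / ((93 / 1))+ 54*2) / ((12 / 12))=108.02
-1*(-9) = 9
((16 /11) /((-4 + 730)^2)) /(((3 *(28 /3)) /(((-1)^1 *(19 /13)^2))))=-361 /1714709997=-0.00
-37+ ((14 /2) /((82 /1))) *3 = -3013 /82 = -36.74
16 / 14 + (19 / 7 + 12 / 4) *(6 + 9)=608 / 7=86.86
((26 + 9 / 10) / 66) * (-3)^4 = 7263 / 220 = 33.01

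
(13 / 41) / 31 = 0.01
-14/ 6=-7/ 3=-2.33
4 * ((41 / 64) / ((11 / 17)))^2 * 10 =2429045 / 61952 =39.21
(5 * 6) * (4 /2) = 60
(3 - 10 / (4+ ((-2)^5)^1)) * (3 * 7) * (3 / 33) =141 / 22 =6.41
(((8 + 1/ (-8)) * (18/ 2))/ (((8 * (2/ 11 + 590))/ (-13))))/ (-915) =9009/ 42241280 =0.00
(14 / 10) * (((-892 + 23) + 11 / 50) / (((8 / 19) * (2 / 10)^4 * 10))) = -5777387 / 32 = -180543.34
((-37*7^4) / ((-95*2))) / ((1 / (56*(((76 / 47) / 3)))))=9949744 / 705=14113.11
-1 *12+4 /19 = -224 /19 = -11.79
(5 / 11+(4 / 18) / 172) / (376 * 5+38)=3881 / 16329852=0.00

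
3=3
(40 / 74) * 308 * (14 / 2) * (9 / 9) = 43120 / 37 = 1165.41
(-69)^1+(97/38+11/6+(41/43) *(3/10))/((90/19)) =-7896389/116100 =-68.01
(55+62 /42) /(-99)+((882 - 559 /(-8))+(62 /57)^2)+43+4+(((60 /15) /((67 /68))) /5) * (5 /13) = 999.80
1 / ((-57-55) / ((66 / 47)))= -33 / 2632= -0.01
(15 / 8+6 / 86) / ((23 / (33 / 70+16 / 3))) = 11819 / 24080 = 0.49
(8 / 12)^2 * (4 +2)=2.67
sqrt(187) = 13.67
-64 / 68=-16 / 17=-0.94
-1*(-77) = 77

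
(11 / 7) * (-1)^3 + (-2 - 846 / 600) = -3487 / 700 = -4.98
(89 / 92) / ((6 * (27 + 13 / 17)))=0.01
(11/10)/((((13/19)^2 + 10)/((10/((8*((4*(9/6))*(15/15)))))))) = 3971/181392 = 0.02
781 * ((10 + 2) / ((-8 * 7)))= -2343 / 14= -167.36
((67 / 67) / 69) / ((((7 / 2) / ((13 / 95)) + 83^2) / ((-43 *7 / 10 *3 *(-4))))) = 15652 / 20674585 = 0.00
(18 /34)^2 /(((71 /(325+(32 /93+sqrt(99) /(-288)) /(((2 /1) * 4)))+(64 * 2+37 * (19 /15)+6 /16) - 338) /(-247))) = 31782921191424 * sqrt(11) /13861626644368972661015+5903891077286669239656 /13861626644368972661015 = 0.43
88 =88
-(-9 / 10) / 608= 9 / 6080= 0.00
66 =66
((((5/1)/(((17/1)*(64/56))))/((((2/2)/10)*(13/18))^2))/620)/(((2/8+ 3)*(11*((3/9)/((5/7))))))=60750/12736009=0.00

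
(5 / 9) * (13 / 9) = 65 / 81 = 0.80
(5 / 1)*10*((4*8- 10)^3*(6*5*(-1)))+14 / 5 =-79859986 / 5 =-15971997.20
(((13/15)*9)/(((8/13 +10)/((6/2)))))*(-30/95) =-1521/2185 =-0.70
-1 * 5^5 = -3125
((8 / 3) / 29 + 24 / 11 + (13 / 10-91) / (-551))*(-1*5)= -443041 / 36366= -12.18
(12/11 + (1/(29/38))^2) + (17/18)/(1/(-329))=-307.91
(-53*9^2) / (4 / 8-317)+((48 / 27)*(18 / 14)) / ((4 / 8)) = 26786 / 1477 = 18.14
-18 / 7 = -2.57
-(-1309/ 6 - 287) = 3031/ 6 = 505.17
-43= -43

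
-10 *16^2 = -2560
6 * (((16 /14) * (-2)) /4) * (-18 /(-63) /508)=-0.00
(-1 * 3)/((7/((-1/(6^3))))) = 1/504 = 0.00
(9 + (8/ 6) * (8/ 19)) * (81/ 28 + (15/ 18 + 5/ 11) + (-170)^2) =14555567335/ 52668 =276364.54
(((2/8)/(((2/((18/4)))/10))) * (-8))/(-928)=45/928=0.05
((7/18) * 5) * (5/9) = 175/162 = 1.08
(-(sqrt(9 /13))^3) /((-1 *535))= 27 *sqrt(13) /90415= 0.00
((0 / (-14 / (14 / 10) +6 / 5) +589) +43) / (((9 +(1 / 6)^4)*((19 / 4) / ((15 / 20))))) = 2457216 / 221635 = 11.09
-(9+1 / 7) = -64 / 7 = -9.14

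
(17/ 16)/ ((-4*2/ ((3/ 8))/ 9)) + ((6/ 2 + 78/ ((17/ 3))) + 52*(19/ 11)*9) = 157916343/ 191488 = 824.68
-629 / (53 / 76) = -47804 / 53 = -901.96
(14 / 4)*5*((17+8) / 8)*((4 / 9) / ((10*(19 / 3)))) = 175 / 456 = 0.38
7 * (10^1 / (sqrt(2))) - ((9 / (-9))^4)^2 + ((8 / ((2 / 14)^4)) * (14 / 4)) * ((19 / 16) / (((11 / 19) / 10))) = 35 * sqrt(2) + 30336613 / 22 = 1378986.45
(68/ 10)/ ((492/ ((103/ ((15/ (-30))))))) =-1751/ 615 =-2.85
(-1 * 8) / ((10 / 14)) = -56 / 5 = -11.20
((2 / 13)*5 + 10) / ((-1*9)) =-140 / 117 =-1.20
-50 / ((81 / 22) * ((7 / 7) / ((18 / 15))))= -440 / 27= -16.30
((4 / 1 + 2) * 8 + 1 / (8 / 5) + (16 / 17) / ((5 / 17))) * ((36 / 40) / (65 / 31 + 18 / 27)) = 1735101 / 102800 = 16.88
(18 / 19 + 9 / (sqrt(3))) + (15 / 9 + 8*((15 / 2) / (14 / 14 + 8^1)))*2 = 3*sqrt(3) + 1004 / 57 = 22.81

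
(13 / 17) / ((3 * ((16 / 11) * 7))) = 0.03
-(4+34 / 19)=-110 / 19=-5.79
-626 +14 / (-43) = -26932 / 43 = -626.33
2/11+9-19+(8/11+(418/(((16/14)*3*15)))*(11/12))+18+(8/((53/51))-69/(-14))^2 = 574903745963/3270350160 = 175.79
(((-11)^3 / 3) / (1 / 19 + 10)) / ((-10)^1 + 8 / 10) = 126445 / 26358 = 4.80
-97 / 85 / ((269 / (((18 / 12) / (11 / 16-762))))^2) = -55872 / 912618718231285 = -0.00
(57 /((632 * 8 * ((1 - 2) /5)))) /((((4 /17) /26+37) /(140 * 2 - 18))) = -8251035 /20676512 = -0.40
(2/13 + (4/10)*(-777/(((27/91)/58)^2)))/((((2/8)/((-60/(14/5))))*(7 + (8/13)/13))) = 97547292973520/675297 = 144450949.69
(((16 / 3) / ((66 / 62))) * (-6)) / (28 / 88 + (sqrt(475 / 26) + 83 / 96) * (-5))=-1745189888 / 6388622267 + 419020800 * sqrt(494) / 6388622267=1.18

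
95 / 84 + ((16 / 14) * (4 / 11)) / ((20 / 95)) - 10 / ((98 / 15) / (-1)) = 29983 / 6468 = 4.64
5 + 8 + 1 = 14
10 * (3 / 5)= 6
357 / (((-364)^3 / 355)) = -18105 / 6889792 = -0.00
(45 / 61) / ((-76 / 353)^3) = -1979413965 / 26777536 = -73.92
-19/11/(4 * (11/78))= -741/242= -3.06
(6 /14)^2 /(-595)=-9 /29155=-0.00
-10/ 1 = -10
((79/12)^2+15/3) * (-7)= -48727/144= -338.38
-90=-90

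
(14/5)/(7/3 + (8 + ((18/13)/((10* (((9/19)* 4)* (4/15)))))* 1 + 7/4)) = 8736/38555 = 0.23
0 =0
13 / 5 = 2.60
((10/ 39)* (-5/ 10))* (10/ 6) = -0.21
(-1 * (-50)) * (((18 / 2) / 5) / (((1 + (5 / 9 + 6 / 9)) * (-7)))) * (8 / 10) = -162 / 35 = -4.63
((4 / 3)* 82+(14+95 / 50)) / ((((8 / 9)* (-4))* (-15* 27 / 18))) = 3757 / 2400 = 1.57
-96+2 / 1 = -94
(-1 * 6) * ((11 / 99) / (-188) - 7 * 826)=9783145 / 282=34692.00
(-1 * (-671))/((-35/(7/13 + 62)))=-545523/455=-1198.95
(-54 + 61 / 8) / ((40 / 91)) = -33761 / 320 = -105.50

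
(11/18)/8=11/144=0.08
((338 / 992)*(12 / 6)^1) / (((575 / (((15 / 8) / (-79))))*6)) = -0.00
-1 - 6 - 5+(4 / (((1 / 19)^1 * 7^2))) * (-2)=-740 / 49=-15.10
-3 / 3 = -1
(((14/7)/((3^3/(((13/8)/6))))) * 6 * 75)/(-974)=-325/35064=-0.01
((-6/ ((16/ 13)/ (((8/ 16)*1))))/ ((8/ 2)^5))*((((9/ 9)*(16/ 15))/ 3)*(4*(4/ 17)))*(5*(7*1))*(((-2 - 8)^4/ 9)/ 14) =-8125/ 3672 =-2.21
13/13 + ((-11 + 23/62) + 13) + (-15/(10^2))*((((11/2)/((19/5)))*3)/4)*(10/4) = 111727/37696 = 2.96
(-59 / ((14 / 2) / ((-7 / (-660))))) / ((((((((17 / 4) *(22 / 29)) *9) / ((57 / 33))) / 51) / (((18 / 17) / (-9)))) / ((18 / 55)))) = 65018 / 6222425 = 0.01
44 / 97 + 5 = 529 / 97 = 5.45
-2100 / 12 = -175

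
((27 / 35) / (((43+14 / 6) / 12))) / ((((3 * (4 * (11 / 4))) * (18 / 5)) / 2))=0.00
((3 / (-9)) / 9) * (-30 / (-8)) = -5 / 36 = -0.14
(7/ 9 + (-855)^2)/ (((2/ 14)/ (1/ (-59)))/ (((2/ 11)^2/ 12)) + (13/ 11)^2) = -2786304752/ 11656233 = -239.04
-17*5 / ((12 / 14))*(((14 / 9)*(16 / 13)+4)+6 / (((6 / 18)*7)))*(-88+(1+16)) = 20971625 / 351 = 59748.22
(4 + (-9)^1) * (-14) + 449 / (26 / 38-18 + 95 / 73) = 932077 / 22212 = 41.96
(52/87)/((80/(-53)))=-689/1740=-0.40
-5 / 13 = -0.38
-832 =-832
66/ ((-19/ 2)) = -132/ 19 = -6.95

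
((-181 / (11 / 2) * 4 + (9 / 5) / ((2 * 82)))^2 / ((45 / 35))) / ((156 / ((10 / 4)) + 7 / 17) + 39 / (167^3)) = 781247748731480963737 / 3641622908200611840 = 214.53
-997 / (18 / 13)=-12961 / 18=-720.06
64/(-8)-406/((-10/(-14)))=-2882/5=-576.40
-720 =-720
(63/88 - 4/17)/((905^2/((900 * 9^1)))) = 58239/12252614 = 0.00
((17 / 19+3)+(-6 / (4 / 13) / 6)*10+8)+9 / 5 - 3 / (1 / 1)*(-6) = -153 / 190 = -0.81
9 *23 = 207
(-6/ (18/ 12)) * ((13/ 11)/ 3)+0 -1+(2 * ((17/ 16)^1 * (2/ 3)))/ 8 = -2.40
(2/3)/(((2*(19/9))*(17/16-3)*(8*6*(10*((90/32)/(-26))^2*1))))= -0.01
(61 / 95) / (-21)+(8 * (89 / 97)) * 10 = 14198483 / 193515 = 73.37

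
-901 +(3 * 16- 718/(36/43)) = -30791/18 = -1710.61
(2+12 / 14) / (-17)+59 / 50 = 6021 / 5950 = 1.01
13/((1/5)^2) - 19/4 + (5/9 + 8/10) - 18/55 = 636131/1980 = 321.28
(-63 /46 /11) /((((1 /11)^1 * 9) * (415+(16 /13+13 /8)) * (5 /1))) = -364 /4997555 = -0.00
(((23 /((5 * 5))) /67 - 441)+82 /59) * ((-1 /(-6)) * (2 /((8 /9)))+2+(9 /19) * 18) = -35992623263 /7510700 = -4792.18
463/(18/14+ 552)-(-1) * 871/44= 20.63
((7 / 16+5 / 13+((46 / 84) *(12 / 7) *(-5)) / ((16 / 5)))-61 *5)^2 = 9704041147161 / 103876864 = 93418.70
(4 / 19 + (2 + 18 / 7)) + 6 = 1434 / 133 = 10.78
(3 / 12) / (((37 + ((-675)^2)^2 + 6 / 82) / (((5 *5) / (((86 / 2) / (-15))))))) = -3075 / 292790775989788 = -0.00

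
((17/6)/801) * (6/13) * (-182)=-238/801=-0.30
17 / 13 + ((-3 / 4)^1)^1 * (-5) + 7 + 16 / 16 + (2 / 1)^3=1095 / 52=21.06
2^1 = 2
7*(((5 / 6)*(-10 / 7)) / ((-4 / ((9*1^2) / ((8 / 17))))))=39.84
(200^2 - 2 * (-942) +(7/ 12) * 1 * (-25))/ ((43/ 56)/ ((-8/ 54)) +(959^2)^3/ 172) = 1209858664/ 130683550372686754719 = 0.00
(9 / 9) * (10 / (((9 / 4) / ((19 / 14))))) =380 / 63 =6.03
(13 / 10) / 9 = 13 / 90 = 0.14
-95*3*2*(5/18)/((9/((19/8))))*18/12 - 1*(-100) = 37.33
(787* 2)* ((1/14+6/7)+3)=43285/7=6183.57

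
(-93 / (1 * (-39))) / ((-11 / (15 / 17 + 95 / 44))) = -5425 / 8228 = -0.66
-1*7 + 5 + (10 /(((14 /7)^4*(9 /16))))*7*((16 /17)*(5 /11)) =2234 /1683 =1.33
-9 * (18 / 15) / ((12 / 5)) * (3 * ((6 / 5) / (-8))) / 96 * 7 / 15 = 63 / 6400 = 0.01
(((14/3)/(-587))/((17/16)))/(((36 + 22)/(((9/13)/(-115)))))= 336/432639545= 0.00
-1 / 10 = -0.10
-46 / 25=-1.84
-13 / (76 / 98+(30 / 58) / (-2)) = -2842 / 113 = -25.15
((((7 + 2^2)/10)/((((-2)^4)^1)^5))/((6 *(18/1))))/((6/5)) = 11/1358954496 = 0.00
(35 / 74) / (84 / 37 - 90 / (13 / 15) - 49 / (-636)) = -144690 / 31050119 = -0.00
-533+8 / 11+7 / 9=-52618 / 99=-531.49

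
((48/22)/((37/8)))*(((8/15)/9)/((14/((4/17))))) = 1024/2179485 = 0.00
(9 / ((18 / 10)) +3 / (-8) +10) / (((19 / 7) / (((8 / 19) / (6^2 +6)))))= 39 / 722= 0.05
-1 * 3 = -3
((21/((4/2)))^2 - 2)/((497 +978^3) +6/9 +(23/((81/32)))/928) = 1017117/8789411619560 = 0.00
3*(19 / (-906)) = -19 / 302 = -0.06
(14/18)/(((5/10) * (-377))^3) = -0.00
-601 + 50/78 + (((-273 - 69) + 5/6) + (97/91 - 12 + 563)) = -212645/546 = -389.46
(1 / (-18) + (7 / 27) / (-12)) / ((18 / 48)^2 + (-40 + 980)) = -0.00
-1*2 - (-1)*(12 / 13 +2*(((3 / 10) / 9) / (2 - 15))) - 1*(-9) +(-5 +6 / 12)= 1333 / 390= 3.42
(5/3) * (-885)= -1475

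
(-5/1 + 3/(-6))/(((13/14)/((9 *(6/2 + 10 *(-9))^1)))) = 60291/13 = 4637.77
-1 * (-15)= 15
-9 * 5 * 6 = -270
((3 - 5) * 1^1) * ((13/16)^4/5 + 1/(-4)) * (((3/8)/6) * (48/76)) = 0.01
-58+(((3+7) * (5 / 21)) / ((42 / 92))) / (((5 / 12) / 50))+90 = 96704 / 147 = 657.85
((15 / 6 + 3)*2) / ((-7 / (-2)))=22 / 7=3.14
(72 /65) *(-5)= -72 /13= -5.54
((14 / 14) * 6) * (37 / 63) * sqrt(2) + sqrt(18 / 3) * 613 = 74 * sqrt(2) / 21 + 613 * sqrt(6) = 1506.52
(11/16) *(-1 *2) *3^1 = -33/8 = -4.12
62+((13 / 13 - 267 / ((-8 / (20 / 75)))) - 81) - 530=-5391 / 10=-539.10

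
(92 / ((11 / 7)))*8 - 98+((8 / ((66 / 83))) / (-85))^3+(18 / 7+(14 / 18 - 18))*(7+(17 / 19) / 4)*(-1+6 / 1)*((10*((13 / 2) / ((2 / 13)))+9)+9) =-5464940725332214927 / 23482277973000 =-232726.17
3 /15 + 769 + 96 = 4326 /5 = 865.20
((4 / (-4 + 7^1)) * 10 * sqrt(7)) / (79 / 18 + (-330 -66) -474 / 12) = -3 * sqrt(7) / 97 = -0.08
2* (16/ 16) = 2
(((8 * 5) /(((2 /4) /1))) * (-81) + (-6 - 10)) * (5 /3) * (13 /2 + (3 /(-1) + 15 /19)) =-2647120 /57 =-46440.70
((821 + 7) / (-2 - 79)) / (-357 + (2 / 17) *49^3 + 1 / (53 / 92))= -82892 / 109356309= -0.00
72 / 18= 4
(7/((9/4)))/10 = 14/45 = 0.31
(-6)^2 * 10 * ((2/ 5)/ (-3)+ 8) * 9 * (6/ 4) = 38232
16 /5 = 3.20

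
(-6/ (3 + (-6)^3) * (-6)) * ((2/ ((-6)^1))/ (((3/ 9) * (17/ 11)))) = 132/ 1207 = 0.11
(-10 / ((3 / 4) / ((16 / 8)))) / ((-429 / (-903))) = -24080 / 429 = -56.13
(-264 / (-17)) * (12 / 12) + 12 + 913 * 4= 62552 / 17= 3679.53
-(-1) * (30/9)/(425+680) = 2/663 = 0.00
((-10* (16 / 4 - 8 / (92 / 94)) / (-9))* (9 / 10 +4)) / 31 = -1568 / 2139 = -0.73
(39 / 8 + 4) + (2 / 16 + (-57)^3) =-185184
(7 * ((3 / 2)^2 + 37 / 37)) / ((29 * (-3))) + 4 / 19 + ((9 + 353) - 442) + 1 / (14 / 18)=-3645571 / 46284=-78.77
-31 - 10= -41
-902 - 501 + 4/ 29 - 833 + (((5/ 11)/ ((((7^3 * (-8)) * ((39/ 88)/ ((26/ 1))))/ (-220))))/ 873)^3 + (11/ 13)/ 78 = -15887166780439853074725911/ 7105645774847472369426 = -2235.85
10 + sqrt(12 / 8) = sqrt(6) / 2 + 10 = 11.22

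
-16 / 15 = -1.07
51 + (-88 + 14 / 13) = -467 / 13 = -35.92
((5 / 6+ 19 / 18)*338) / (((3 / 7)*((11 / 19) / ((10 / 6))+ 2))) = 3821090 / 6021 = 634.63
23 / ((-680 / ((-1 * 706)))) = 8119 / 340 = 23.88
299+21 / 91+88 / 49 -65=150349 / 637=236.03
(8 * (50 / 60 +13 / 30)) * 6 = 304 / 5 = 60.80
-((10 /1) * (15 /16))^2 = -5625 /64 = -87.89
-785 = -785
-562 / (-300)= 281 / 150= 1.87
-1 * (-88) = 88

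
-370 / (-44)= 185 / 22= 8.41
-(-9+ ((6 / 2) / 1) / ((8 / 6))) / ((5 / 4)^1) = 27 / 5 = 5.40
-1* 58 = -58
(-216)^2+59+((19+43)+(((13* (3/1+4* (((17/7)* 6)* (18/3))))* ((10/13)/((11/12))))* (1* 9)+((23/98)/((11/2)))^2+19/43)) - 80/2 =1016476519937/12492403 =81367.57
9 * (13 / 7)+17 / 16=1991 / 112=17.78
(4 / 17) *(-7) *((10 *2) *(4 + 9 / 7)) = -174.12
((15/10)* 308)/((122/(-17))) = -3927/61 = -64.38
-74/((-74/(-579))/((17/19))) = -9843/19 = -518.05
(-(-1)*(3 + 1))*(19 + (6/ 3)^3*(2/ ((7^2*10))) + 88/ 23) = 515236/ 5635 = 91.43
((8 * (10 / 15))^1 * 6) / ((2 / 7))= 112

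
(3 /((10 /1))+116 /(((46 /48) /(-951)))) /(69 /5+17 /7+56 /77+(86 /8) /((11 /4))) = -2038634367 /369518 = -5517.01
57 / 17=3.35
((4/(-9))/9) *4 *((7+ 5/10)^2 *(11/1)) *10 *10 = -12222.22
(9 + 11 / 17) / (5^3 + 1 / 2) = 328 / 4267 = 0.08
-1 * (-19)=19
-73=-73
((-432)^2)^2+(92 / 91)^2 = 288414952399120 / 8281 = 34828517377.02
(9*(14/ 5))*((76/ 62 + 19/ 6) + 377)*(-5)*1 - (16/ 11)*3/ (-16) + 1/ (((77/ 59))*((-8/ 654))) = -459428931/ 9548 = -48117.82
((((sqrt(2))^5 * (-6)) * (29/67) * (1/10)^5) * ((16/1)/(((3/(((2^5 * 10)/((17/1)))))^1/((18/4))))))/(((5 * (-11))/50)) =66816 * sqrt(2)/1566125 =0.06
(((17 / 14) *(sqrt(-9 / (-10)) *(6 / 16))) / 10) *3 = 459 *sqrt(10) / 11200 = 0.13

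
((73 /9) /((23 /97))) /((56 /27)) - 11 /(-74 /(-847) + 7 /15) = -30474963 /9066232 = -3.36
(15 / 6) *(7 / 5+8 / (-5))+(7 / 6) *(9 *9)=94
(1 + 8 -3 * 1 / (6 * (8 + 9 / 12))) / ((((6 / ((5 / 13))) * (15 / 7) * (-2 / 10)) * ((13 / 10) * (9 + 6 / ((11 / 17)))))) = -17215 / 305721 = -0.06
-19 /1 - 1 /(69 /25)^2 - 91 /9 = -139223 /4761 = -29.24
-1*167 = -167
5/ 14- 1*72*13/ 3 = -4363/ 14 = -311.64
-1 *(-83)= 83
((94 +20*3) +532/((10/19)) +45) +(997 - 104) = 2102.80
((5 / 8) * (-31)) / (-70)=31 / 112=0.28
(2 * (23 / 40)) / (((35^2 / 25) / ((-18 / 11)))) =-207 / 5390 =-0.04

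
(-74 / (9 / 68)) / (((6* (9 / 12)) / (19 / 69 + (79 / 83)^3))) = -451708993216 / 3195717543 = -141.35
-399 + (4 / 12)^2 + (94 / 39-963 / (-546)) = -646543 / 1638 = -394.71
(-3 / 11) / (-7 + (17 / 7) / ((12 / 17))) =252 / 3289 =0.08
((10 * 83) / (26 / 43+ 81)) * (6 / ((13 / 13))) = 214140 / 3509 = 61.03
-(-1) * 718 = 718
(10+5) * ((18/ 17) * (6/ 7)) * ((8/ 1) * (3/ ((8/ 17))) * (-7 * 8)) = -38880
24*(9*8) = 1728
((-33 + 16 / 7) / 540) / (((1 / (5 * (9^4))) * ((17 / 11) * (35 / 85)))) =-574695 / 196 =-2932.12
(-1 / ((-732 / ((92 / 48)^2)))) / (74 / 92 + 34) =12167 / 84379104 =0.00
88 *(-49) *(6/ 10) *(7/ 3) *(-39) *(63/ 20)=18540522/ 25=741620.88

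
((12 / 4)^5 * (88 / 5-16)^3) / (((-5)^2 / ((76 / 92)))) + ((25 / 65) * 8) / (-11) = 335163272 / 10278125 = 32.61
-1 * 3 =-3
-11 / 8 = -1.38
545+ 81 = 626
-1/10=-0.10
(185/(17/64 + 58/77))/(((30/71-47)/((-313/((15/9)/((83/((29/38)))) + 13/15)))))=45643481910400/32993036189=1383.43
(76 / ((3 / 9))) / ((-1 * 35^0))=-228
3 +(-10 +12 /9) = -17 /3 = -5.67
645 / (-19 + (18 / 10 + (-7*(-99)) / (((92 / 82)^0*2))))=6450 / 3293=1.96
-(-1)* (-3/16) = -3/16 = -0.19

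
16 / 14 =8 / 7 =1.14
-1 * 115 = -115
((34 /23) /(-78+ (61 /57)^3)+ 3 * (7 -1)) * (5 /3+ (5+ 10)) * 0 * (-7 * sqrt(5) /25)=0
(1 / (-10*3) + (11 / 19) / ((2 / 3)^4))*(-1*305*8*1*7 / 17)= -5641951 / 1938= -2911.22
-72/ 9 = -8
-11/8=-1.38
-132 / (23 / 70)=-9240 / 23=-401.74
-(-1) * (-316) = -316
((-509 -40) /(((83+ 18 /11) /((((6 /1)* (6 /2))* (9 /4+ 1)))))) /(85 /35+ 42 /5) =-3532815 /100814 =-35.04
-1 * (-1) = 1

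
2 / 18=0.11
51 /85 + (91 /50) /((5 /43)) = 16.25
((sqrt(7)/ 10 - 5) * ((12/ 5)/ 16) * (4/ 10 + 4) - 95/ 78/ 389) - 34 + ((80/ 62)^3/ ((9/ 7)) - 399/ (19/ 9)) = -1522869257552/ 6779388915 + 33 * sqrt(7)/ 500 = -224.46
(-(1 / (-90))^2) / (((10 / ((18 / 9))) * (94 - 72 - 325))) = 1 / 12271500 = 0.00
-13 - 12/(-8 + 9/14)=-1171/103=-11.37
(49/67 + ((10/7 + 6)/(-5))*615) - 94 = -472275/469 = -1006.98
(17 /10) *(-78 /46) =-2.88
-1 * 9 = -9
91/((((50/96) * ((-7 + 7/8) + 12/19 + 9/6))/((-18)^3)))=3872074752/15175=255161.43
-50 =-50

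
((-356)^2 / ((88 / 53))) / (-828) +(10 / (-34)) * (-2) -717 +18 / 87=-1814935115 / 2245122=-808.39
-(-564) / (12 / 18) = 846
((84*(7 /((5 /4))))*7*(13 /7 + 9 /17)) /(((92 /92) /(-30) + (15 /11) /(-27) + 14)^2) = 130935087360 /3226697393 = 40.58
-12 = -12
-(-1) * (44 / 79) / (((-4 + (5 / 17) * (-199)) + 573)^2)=3179 / 1487326759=0.00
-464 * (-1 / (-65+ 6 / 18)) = -696 / 97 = -7.18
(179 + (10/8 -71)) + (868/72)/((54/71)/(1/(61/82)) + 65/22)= 112.67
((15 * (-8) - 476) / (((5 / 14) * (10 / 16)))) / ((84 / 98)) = -233632 / 75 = -3115.09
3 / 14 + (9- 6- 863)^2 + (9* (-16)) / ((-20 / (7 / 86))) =2226198409 / 3010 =739600.80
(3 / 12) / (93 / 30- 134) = -5 / 2618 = -0.00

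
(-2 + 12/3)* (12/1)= 24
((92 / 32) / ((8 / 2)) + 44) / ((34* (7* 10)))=0.02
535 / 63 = 8.49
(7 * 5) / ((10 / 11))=77 / 2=38.50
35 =35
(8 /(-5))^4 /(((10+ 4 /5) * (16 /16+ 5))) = 1024 /10125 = 0.10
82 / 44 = 41 / 22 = 1.86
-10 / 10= -1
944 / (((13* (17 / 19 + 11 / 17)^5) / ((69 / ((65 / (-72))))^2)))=10533956688401075808 / 216351807316775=48689.02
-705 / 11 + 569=5554 / 11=504.91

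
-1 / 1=-1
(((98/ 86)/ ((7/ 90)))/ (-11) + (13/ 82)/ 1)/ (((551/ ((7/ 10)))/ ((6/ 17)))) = -955731/ 1816542310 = -0.00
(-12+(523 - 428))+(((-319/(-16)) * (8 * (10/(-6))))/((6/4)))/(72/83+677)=41896076/506367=82.74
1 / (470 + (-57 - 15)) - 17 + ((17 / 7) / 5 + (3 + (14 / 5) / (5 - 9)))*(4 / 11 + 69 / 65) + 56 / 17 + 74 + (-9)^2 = 145.27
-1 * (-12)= 12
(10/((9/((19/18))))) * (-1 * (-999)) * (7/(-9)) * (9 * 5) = -123025/3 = -41008.33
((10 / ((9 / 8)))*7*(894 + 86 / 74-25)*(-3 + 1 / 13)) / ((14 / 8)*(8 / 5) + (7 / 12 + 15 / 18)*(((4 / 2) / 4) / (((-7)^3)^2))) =-56523.23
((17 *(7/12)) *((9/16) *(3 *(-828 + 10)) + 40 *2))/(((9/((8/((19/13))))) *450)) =-16093441/923400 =-17.43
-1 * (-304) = 304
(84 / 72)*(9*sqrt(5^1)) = 21*sqrt(5) / 2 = 23.48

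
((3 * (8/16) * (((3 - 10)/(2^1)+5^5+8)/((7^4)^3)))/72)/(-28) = -6259/37205379996288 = -0.00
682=682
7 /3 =2.33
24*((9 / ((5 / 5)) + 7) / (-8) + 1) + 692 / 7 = 524 / 7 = 74.86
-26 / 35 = -0.74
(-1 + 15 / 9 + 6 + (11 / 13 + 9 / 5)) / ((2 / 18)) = 5448 / 65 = 83.82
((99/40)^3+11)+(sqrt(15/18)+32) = sqrt(30)/6+3722299/64000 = 59.07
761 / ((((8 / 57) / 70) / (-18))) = -13663755 / 2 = -6831877.50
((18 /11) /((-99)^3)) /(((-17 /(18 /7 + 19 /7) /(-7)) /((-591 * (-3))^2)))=-2871866 /248897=-11.54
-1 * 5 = -5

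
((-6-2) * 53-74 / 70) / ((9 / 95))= -31407 / 7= -4486.71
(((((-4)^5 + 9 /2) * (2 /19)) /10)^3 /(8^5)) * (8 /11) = -8477185319 /309039104000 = -0.03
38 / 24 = 19 / 12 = 1.58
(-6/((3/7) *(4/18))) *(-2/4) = 31.50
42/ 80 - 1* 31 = -1219/ 40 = -30.48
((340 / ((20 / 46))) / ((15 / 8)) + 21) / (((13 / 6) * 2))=6571 / 65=101.09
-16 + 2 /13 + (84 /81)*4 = -4106 /351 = -11.70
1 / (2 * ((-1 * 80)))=-1 / 160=-0.01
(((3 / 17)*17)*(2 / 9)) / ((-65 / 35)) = -14 / 39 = -0.36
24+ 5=29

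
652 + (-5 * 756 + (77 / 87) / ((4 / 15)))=-362463 / 116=-3124.68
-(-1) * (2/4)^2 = 1/4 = 0.25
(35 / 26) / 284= 35 / 7384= 0.00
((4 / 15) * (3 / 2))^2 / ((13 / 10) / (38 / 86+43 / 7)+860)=0.00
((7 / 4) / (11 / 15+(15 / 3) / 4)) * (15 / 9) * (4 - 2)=50 / 17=2.94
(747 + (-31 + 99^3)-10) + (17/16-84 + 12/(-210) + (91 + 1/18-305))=4892368627/5040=970708.06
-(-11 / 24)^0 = -1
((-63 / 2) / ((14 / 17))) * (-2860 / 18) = 6077.50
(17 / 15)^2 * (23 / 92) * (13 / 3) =1.39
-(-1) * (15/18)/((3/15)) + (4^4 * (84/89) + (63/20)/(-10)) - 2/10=13097399/53400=245.27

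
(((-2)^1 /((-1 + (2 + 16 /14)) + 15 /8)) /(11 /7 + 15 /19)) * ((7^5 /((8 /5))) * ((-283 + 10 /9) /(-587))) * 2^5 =-1270311783328 /37324395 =-34034.36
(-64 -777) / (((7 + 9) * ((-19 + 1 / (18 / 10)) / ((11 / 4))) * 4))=83259 / 42496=1.96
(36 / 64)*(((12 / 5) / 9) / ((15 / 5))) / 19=1 / 380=0.00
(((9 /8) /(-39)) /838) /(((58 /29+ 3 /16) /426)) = -1278 /190645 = -0.01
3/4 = 0.75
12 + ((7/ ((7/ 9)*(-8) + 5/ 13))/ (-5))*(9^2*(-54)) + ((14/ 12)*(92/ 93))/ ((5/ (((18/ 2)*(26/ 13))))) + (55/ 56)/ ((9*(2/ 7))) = -15739318001/ 15244560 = -1032.45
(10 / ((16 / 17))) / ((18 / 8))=85 / 18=4.72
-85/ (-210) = 17/ 42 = 0.40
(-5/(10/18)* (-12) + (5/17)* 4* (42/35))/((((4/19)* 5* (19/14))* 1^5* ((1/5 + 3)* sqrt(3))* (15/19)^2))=78337* sqrt(3)/6120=22.17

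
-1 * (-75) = 75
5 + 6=11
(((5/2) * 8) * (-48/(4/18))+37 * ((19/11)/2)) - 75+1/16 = -767885/176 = -4362.98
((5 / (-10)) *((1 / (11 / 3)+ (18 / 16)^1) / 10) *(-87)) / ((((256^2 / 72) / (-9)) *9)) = -96309 / 14417920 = -0.01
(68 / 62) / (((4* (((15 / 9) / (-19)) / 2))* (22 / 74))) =-35853 / 1705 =-21.03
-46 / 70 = -23 / 35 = -0.66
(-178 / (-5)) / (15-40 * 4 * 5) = -178 / 3925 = -0.05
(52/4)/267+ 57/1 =15232/267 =57.05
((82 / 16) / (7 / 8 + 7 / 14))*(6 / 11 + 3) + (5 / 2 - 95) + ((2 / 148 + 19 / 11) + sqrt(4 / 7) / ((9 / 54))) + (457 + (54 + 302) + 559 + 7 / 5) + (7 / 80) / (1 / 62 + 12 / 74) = 12*sqrt(7) / 7 + 94949235121 / 73243720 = 1300.88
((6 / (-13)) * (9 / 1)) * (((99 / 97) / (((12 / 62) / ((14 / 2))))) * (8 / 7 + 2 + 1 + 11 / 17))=-15743970 / 21437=-734.43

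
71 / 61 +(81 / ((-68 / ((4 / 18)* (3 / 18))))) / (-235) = 1134763 / 974780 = 1.16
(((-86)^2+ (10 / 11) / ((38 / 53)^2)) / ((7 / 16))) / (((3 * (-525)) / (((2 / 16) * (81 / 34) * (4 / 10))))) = -528777693 / 413480375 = -1.28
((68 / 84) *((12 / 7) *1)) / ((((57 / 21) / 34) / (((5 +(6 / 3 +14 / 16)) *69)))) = 179469 / 19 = 9445.74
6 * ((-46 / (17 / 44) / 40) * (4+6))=-3036 / 17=-178.59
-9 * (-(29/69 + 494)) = 102345/23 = 4449.78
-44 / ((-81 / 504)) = 2464 / 9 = 273.78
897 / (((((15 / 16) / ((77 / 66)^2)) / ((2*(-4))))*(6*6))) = -117208 / 405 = -289.40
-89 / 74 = -1.20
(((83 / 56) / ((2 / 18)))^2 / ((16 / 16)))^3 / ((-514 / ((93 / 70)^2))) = -1502759589516130811121 / 77676090857881600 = -19346.49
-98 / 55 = -1.78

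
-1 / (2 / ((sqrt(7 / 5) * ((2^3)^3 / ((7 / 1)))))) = -256 * sqrt(35) / 35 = -43.27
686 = 686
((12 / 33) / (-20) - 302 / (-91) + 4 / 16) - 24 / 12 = 31041 / 20020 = 1.55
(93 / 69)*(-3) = -93 / 23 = -4.04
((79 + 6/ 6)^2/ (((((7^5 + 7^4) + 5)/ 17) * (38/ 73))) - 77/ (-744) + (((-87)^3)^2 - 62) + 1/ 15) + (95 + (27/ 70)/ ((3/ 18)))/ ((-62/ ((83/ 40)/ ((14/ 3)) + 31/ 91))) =96179400241142911443161/ 221802557200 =433626200956.82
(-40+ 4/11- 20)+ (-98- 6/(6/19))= -1943/11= -176.64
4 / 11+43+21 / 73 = 35052 / 803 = 43.65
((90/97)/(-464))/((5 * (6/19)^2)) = -361/90016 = -0.00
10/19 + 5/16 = 255/304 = 0.84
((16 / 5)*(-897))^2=205979904 / 25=8239196.16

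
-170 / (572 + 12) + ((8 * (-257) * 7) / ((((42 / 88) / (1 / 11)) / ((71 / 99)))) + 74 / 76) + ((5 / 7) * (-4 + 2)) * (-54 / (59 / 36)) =-1918.25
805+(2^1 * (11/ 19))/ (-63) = 963563/ 1197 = 804.98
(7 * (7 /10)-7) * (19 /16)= -399 /160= -2.49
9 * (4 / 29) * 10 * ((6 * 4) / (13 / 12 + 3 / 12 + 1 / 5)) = 129600 / 667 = 194.30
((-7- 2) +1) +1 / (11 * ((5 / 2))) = -438 / 55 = -7.96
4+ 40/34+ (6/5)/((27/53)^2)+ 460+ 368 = 17304766/20655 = 837.80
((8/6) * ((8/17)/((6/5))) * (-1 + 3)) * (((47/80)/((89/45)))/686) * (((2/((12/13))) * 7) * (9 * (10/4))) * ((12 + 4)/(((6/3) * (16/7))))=45825/84728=0.54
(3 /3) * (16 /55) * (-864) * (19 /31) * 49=-12870144 /1705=-7548.47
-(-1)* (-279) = -279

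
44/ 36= 11/ 9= 1.22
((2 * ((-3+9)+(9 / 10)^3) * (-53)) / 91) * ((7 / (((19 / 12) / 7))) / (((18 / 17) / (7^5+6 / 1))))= -237846802613 / 61750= -3851770.08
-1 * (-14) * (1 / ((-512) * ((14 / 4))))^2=1 / 229376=0.00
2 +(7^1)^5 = 16809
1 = 1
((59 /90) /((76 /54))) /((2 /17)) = 3009 /760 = 3.96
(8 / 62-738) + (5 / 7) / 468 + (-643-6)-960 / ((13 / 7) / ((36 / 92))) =-1589.14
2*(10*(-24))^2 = 115200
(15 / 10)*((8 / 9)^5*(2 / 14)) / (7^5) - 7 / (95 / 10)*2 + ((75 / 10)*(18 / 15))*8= 3103018569076 / 43998020073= 70.53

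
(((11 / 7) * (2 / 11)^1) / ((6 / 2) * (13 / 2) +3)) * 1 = 4 / 315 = 0.01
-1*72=-72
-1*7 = -7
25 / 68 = 0.37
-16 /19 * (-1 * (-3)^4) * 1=1296 /19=68.21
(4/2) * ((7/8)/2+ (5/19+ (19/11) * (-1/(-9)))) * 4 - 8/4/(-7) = 7.43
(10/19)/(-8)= -5/76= -0.07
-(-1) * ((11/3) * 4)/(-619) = -44/1857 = -0.02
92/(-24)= -23/6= -3.83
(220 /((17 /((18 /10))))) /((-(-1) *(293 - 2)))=132 /1649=0.08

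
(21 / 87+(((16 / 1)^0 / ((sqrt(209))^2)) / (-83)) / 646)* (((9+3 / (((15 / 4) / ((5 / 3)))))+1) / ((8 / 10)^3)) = 9805388125 / 1835173824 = 5.34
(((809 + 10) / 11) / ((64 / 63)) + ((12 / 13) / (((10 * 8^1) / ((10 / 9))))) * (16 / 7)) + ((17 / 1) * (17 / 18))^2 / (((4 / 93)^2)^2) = 231631817981131 / 3075072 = 75325656.76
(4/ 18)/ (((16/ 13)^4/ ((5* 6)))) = 142805/ 49152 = 2.91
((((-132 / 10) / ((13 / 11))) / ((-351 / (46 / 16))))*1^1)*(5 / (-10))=-2783 / 60840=-0.05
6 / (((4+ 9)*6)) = 0.08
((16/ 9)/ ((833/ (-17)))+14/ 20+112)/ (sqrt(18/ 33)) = 496847 * sqrt(66)/ 26460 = 152.55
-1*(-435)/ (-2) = -435/ 2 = -217.50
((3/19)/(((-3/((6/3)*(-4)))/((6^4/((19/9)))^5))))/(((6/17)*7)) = 14859546902892.06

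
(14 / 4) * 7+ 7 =63 / 2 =31.50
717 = 717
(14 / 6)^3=343 / 27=12.70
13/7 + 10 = 83/7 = 11.86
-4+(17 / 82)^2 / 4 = -107295 / 26896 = -3.99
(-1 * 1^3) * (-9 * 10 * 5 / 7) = 450 / 7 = 64.29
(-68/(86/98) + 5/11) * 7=-255059/473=-539.24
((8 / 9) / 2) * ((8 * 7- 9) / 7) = 188 / 63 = 2.98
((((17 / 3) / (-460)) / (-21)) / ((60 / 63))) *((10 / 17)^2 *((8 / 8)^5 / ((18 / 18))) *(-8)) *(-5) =10 / 1173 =0.01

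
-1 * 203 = -203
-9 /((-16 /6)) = 3.38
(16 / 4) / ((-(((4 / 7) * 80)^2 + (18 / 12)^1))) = -392 / 204947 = -0.00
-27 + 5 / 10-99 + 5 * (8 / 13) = -3183 / 26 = -122.42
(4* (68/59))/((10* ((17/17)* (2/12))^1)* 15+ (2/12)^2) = 0.18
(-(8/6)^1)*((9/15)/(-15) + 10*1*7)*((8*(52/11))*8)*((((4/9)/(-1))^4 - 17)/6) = 39256375808/492075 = 79777.22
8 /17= 0.47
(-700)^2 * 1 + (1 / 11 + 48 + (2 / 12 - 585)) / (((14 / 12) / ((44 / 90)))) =30855830 / 63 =489775.08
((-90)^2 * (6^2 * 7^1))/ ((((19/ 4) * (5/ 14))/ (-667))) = -15248580480/ 19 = -802556867.37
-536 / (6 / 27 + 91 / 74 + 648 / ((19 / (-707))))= 0.02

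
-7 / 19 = -0.37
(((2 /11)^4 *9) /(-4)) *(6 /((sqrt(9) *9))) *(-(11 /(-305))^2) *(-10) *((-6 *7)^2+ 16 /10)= -141248 /11256025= -0.01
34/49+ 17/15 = 1343/735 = 1.83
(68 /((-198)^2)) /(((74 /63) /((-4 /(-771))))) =238 /31065903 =0.00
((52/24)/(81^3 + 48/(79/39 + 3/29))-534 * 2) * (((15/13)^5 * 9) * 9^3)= -189158144745622021875/13199097084758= -14331142.77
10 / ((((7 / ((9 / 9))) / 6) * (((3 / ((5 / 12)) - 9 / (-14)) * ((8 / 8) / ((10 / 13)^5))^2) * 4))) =500000000000 / 25228104008367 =0.02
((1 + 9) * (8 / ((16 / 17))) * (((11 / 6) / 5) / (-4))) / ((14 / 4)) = -187 / 84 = -2.23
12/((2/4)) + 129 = 153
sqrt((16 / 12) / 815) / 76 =sqrt(2445) / 92910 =0.00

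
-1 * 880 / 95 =-176 / 19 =-9.26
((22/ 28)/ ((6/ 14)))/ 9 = 11/ 54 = 0.20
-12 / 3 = -4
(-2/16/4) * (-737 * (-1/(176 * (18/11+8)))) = -737/54272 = -0.01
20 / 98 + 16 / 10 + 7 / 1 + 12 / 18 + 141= 110596 / 735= 150.47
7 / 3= 2.33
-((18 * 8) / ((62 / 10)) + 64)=-2704 / 31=-87.23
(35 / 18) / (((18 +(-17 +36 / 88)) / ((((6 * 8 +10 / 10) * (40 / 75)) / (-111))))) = -30184 / 92907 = -0.32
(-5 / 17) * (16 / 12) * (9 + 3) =-80 / 17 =-4.71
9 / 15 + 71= 358 / 5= 71.60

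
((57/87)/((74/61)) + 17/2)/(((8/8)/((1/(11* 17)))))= 9700/200651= 0.05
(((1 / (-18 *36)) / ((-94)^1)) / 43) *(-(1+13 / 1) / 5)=-0.00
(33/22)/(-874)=-3/1748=-0.00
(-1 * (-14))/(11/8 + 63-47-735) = -112/5741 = -0.02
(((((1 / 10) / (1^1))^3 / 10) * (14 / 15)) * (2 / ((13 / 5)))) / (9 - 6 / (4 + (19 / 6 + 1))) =343 / 39487500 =0.00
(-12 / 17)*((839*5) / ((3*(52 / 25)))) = -104875 / 221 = -474.55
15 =15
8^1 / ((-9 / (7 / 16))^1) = -7 / 18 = -0.39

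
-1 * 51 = -51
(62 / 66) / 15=31 / 495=0.06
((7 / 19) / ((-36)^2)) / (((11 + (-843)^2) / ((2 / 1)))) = 7 / 8749645920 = 0.00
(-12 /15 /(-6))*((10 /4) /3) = 1 /9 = 0.11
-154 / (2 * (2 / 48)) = -1848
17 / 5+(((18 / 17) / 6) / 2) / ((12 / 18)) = 1201 / 340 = 3.53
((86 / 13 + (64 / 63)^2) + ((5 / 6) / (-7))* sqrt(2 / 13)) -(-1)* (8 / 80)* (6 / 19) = 37640081 / 4901715 -5* sqrt(26) / 546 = 7.63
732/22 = 366/11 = 33.27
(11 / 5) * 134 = 1474 / 5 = 294.80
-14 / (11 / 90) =-1260 / 11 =-114.55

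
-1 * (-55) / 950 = 11 / 190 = 0.06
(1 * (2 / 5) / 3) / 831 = 2 / 12465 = 0.00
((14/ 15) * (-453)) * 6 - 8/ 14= -88808/ 35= -2537.37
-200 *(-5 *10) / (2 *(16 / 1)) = 625 / 2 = 312.50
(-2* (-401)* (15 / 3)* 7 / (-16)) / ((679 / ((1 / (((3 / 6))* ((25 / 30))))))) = -1203 / 194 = -6.20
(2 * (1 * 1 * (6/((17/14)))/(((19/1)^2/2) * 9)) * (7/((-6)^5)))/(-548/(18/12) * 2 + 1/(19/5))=49/6535465074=0.00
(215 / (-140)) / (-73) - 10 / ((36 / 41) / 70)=-14665313 / 18396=-797.20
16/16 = 1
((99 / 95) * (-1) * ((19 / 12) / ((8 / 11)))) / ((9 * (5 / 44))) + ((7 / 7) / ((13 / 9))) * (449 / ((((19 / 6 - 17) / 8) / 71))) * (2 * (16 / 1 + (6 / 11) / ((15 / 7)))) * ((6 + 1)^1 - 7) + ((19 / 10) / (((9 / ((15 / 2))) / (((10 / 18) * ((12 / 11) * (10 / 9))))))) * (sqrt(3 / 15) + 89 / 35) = 190 * sqrt(5) / 891 + 614851 / 1247400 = 0.97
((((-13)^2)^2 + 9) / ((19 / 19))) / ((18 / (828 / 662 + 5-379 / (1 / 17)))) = -10145035580 / 993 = -10216551.44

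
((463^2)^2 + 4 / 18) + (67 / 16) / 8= 52939086522331 / 1152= 45954068161.75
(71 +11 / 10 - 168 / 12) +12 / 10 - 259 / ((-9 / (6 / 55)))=4121 / 66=62.44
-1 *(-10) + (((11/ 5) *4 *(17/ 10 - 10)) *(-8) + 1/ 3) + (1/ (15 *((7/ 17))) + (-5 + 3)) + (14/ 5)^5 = 50197804/ 65625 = 764.92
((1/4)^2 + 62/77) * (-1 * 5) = -4.34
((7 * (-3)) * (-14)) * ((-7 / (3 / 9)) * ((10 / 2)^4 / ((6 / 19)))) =-12219375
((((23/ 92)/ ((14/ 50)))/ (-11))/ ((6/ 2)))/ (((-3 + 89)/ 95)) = -2375/ 79464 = -0.03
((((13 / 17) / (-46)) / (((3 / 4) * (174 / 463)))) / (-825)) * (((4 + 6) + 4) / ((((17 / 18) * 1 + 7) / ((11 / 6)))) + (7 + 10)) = 121769 / 84192075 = 0.00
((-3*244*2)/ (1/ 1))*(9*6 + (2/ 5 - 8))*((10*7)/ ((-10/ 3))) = 7132608/ 5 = 1426521.60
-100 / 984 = -25 / 246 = -0.10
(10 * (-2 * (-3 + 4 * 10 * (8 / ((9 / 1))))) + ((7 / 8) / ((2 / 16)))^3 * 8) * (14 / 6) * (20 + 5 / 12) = 8075935 / 81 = 99702.90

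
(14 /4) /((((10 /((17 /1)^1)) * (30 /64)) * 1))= 952 /75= 12.69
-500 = -500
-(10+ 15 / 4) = -55 / 4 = -13.75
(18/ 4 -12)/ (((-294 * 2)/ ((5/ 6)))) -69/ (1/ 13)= -2109719/ 2352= -896.99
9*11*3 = 297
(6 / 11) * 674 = 4044 / 11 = 367.64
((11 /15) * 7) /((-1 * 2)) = -77 /30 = -2.57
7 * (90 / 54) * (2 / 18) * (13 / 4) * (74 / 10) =3367 / 108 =31.18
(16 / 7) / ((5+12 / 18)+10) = 48 / 329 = 0.15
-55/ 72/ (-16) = 55/ 1152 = 0.05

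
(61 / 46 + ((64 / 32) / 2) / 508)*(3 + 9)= 46551 / 2921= 15.94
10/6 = 5/3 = 1.67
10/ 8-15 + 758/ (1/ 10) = 30265/ 4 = 7566.25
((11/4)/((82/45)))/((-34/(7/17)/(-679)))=2352735/189584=12.41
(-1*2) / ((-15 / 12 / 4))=6.40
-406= -406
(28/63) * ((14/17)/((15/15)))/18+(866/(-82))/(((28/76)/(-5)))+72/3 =66135707/395199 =167.35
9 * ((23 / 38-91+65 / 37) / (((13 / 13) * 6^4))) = -124625 / 202464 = -0.62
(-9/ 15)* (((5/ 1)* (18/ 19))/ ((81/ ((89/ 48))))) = -89/ 1368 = -0.07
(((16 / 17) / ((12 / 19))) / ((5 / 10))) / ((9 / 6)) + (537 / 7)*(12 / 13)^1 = 72.80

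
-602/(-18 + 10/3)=903/22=41.05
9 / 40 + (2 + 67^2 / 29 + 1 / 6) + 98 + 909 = 4051363 / 3480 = 1164.18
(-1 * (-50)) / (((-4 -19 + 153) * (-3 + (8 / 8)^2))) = -5 / 26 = -0.19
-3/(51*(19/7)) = -7/323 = -0.02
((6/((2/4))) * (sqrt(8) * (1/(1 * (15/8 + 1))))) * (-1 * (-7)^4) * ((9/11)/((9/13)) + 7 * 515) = -18286630656 * sqrt(2)/253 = -102218186.10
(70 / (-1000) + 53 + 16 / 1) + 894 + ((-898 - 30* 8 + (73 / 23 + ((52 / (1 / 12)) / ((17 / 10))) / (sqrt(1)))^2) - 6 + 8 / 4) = 2092837072033 / 15288100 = 136893.21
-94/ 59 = -1.59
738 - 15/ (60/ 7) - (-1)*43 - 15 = 3057/ 4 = 764.25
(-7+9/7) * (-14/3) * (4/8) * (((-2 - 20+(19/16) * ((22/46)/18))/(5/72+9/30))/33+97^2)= 3453194270/27531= 125429.31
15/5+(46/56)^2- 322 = -249567/784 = -318.33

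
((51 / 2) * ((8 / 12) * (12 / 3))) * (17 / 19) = 1156 / 19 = 60.84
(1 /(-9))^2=1 /81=0.01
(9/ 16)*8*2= 9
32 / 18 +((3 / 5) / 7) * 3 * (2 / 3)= 614 / 315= 1.95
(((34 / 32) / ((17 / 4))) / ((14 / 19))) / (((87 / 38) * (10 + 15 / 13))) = 4693 / 353220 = 0.01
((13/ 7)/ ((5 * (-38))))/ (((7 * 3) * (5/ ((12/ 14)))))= -13/ 162925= -0.00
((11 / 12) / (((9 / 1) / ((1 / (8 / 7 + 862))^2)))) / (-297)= -49 / 106450807824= -0.00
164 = 164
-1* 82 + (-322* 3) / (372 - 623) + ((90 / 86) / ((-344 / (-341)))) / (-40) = -2322049295 / 29702336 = -78.18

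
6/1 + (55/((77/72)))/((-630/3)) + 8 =674/49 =13.76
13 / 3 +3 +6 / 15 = 116 / 15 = 7.73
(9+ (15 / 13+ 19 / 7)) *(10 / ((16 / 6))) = 17565 / 364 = 48.26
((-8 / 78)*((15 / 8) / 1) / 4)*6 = -0.29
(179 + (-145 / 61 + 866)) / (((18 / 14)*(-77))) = -21200 / 2013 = -10.53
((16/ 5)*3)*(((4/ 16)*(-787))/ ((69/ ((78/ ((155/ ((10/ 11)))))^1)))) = -491088/ 39215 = -12.52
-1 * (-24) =24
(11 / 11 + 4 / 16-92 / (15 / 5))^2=124609 / 144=865.34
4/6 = 2/3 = 0.67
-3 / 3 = -1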